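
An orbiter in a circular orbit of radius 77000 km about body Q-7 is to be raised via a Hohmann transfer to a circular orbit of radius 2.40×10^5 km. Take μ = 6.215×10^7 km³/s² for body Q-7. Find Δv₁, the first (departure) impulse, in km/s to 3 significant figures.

Δv₁ = 6.55 km/s

The Hohmann ellipse has a_t = (r₁ + r₂)/2 = 1.585×10^5 km.
On the circular orbit at r = 77000 km, v_c = √(μ/r) = 28.4103 km/s.
Transfer-orbit speed at the same r (vis-viva, a = a_t): v_t = √[μ(2/r − 1/a_t)] = 34.9596 km/s.
Δv₁ = |v_t − v_c| = |34.9596 − 28.4103| = 6.549 km/s.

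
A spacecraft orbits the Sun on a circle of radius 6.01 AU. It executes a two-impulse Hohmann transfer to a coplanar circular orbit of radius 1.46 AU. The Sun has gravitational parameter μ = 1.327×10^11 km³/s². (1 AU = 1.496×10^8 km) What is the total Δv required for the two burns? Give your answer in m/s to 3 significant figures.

In km: r₁ = 6.01 × 1.496×10^8 = 8.99096×10^8 km; r₂ = 1.46 × 1.496×10^8 = 2.18416×10^8 km.
The Hohmann ellipse has a_t = (r₁ + r₂)/2 = 5.58756×10^8 km.
At r₁ the circular-orbit speed is v₁ = √(μ/r₁) = 12.149 km/s.
Transfer-orbit speed at r₁ (v² = μ(2/r − 1/a)): v_a = √[μ(2/r₁ − 1/a_t)] = 7.5956 km/s.
First burn Δv₁ = |v_a − v₁| = 4.553 km/s.
Circular speed at r₂: v₂ = √(μ/r₂) = 24.649 km/s.
Transfer-orbit speed at r₂: v_p = √[μ(2/r₂ − 1/a_t)] = 31.267 km/s.
Second burn Δv₂ = |v₂ − v_p| = 6.618 km/s.
Total Δv = Δv₁ + Δv₂ = 11.17 km/s.

Δv = 11200 m/s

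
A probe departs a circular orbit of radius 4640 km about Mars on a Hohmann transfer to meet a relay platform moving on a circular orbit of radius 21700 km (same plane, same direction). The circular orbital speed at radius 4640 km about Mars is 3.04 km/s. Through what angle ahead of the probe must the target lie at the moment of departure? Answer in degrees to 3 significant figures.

From the circular-orbit relation v² = μ/r at r = 4640 km: μ = v²r = (3.04)² × 4640 = 42881.0 km³/s².
Semi-major axis of the transfer orbit: a_t = (4640 + 21700)/2 = 13170 km.
The half-period of the transfer ellipse is t = π√(a_t³/μ) = 22930 s.
Target angular speed ω₂ = √(μ/r₂³) = 6.478×10^-5 rad/s.
Angle swept by the target during transfer: ω₂·t = 1.4854 rad = 85.11°.
The probe traverses 180° on the transfer ellipse, so the target must lead by 180° − 85.11° = 94.9°.

φ = 94.9°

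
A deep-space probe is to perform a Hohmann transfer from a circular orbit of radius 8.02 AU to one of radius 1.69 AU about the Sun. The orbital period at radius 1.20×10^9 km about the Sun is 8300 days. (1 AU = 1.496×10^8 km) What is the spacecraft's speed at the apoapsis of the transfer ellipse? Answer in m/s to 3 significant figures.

From Kepler's third law T² = 4π²r³/μ at r = 1.20×10^9 km, T = 8300 days = 8300 × 86400 s = 7.1712×10^8 s: μ = 4π²r³/T² = 1.32654×10^11 km³/s².
In km: r₁ = 8.02 × 1.496×10^8 = 1.199792×10^9 km; r₂ = 1.69 × 1.496×10^8 = 2.52824×10^8 km.
Semi-major axis of the transfer orbit: a_t = (1.199792×10^9 + 2.52824×10^8)/2 = 7.26308×10^8 km.
At apoapsis, r = 1.199792×10^9 km.
Vis-viva: v = √[μ(2/r − 1/a_t)] = √[1.32654×10^11 × (2/1.199792×10^9 − 1/7.26308×10^8)] = 6.204 km/s.

v = 6200 m/s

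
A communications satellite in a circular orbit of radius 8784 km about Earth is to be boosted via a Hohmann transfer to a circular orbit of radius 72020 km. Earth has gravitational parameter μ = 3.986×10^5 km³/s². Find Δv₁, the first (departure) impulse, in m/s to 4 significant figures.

Δv₁ = 2258 m/s

Semi-major axis of the transfer orbit: a_t = (8784 + 72020)/2 = 40402 km.
On the circular orbit at r = 8784 km, v_c = √(μ/r) = 6.736 km/s.
Vis-viva on the transfer ellipse at r = 8784 km gives v_t = √[μ(2/r − 1/a_t)] = 8.994 km/s.
Δv₁ = |v_t − v_c| = |8.994 − 6.736| = 2.258 km/s.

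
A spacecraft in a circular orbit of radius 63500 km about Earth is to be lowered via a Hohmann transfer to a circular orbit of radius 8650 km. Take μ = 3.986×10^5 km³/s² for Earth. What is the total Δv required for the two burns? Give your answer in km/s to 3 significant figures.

Δv = 3.50 km/s

Semi-major axis of the transfer orbit: a_t = (63500 + 8650)/2 = 36075 km.
Circular speed at r₁: v₁ = √(μ/r₁) = √(3.986×10^5/63500) = 2.5054 km/s.
On the transfer ellipse at r₁, v² = μ(2/r − 1/a) gives v_a = √[μ(2/r₁ − 1/a_t)] = 1.2268 km/s.
First burn Δv₁ = |v_a − v₁| = 1.279 km/s.
Circular speed at r₂: v₂ = √(μ/r₂) = 6.788 km/s.
Transfer-orbit speed at r₂: v_p = √[μ(2/r₂ − 1/a_t)] = 9.006 km/s.
Second burn Δv₂ = |v₂ − v_p| = 2.218 km/s.
Δv = Δv₁ + Δv₂ = 1.279 + 2.218 = 3.497 km/s.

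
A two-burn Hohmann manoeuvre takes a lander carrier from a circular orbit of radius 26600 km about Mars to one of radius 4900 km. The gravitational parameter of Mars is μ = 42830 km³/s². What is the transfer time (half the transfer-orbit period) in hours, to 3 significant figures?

Transfer-ellipse semi-major axis a_t = (r₁ + r₂)/2 = (26600 + 4900)/2 = 15750 km.
Half the transfer-orbit period gives t = π√(a_t³/μ) = 30005 s.
Converting: 30005 s ÷ 3600 s/hour = 8.33 hours.

t = 8.33 hours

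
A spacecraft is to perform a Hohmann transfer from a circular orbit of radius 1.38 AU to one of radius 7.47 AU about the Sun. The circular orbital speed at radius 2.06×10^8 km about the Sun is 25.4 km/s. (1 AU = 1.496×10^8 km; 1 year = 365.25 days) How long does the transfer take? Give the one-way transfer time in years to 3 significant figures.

From the circular-orbit relation v² = μ/r at r = 2.06×10^8 km: μ = v²r = (25.4)² × 2.06×10^8 = 1.32903×10^11 km³/s².
In km: r₁ = 1.38 × 1.496×10^8 = 2.06448×10^8 km; r₂ = 7.47 × 1.496×10^8 = 1.117512×10^9 km.
The Hohmann ellipse has a_t = (r₁ + r₂)/2 = 6.6198×10^8 km.
Transfer time t = π√(a_t³/μ) = π√((6.6198×10^8)³ / 1.32903×10^11) = 1.468×10^8 s.
Converting: 1.468×10^8 s ÷ 3.15576×10^7 s/year (365.25 × 86400) = 4.65 years.

t = 4.65 years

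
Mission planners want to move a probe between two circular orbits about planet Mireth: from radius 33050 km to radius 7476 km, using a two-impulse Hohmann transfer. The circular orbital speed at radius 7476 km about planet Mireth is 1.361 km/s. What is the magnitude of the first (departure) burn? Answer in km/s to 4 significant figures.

From the circular-orbit relation v² = μ/r at r = 7476 km: μ = v²r = (1.361)² × 7476 = 13848.0 km³/s².
The Hohmann ellipse has a_t = (r₁ + r₂)/2 = 20263 km.
Circular speed at r = 33050 km: v_c = √(μ/r) = 0.6473 km/s.
Vis-viva on the transfer ellipse at r = 33050 km gives v_t = √[μ(2/r − 1/a_t)] = 0.3932 km/s.
Δv₁ = |v_t − v_c| = |0.3932 − 0.6473| = 0.2541 km/s.

Δv₁ = 0.2541 km/s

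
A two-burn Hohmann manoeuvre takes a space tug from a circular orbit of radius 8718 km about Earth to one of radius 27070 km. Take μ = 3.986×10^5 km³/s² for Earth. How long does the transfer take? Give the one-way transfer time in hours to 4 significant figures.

t = 3.309 hours

Semi-major axis of the transfer orbit: a_t = (8718 + 27070)/2 = 17894 km.
Half the transfer-orbit period gives t = π√(a_t³/μ) = 11911 s.
Converting: 11911 s ÷ 3600 s/hour = 3.309 hours.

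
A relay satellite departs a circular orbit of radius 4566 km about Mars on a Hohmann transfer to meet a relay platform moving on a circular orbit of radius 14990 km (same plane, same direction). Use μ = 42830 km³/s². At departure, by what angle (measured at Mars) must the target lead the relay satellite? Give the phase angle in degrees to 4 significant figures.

The Hohmann ellipse has a_t = (r₁ + r₂)/2 = 9778 km.
Transfer time t = π√(a_t³/μ) = 14677.5 s.
The target's mean motion on its circular orbit is ω₂ = √(μ/r₂³) = 1.12764×10^-4 rad/s.
Angle swept by the target during transfer: ω₂·t = 1.6551 rad = 94.83°.
Arrival is 180° from departure on the ellipse, so φ = 180° − 94.83° = 85.17°.

φ = 85.17°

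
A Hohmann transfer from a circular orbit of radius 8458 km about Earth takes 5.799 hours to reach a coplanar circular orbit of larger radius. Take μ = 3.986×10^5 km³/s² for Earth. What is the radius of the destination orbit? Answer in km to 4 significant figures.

Transfer time t = 5.799 hours = 20876.4 s, and t = π√(a_t³/μ).
So a_t = (μ t²/π²)^(1/3) = (3.986×10^5 × (20876.4)² / π²)^(1/3) = 26013 km.
Since a_t = (r₁ + r₂)/2, r₂ = 2a_t − r₁ = 2×26013 − 8458 = 43568 km.

r₂ = 43570 km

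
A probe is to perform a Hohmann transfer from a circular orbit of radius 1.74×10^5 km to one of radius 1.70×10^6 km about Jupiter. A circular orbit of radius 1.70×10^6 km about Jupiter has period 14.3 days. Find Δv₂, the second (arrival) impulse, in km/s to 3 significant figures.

Δv₂ = 4.92 km/s

From Kepler's third law T² = 4π²r³/μ at r = 1.70×10^6 km, T = 14.3 days = 14.3 × 86400 s = 1.23552×10^6 s: μ = 4π²r³/T² = 1.27059×10^8 km³/s².
The Hohmann ellipse has a_t = (r₁ + r₂)/2 = 9.370×10^5 km.
Circular speed at r = 1.700×10^6 km: v_c = √(μ/r) = 8.645 km/s.
Transfer-orbit speed at the same r (vis-viva, a = a_t): v_t = √[μ(2/r − 1/a_t)] = 3.725 km/s.
Δv₂ = |v_t − v_c| = |3.725 − 8.645| = 4.920 km/s.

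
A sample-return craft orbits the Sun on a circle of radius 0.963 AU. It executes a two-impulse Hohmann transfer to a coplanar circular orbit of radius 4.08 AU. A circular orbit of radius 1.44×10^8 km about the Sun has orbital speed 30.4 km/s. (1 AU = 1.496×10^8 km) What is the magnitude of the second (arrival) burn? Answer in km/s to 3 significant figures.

From the circular-orbit relation v² = μ/r at r = 1.44×10^8 km: μ = v²r = (30.4)² × 1.44×10^8 = 1.33079×10^11 km³/s².
In km: r₁ = 0.963 × 1.496×10^8 = 1.440648×10^8 km; r₂ = 4.08 × 1.496×10^8 = 6.10368×10^8 km.
Transfer-ellipse semi-major axis a_t = (r₁ + r₂)/2 = (1.440648×10^8 + 6.10368×10^8)/2 = 3.772164×10^8 km.
Circular speed at r = 6.10368×10^8 km: v_c = √(μ/r) = 14.766 km/s.
Transfer-orbit speed at the same r (vis-viva, a = a_t): v_t = √[μ(2/r − 1/a_t)] = 9.1252 km/s.
Δv₂ = |v_t − v_c| = |9.1252 − 14.766| = 5.641 km/s.

Δv₂ = 5.64 km/s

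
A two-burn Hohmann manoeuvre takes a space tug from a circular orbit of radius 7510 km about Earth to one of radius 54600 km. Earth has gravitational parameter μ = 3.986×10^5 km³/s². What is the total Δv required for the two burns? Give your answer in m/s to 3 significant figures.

Transfer-ellipse semi-major axis a_t = (r₁ + r₂)/2 = (7510 + 54600)/2 = 31055 km.
At r₁ the circular-orbit speed is v₁ = √(μ/r₁) = 7.285 km/s.
Transfer-orbit speed at r₁ (v² = μ(2/r − 1/a)): v_p = √[μ(2/r₁ − 1/a_t)] = 9.660 km/s.
First burn Δv₁ = |v_p − v₁| = 2.375 km/s.
At r₂, v₂ = √(μ/r₂) = 2.702 km/s.
Transfer-orbit speed at r₂: v_a = √[μ(2/r₂ − 1/a_t)] = 1.329 km/s.
Second burn Δv₂ = |v₂ − v_a| = 1.373 km/s.
Total Δv = Δv₁ + Δv₂ = 3.748 km/s.

Δv = 3750 m/s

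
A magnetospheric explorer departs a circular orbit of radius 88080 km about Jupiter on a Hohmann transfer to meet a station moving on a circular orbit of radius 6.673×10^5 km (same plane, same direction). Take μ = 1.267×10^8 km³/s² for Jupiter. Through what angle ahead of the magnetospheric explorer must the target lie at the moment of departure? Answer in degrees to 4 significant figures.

φ = 103.4°

The Hohmann ellipse has a_t = (r₁ + r₂)/2 = 3.7769×10^5 km.
The half-period of the transfer ellipse is t = π√(a_t³/μ) = 64783.6 s.
The target's mean motion on its circular orbit is ω₂ = √(μ/r₂³) = 2.06494×10^-5 rad/s.
Angle swept by the target during transfer: ω₂·t = 1.33774 rad = 76.647°.
The magnetospheric explorer traverses 180° on the transfer ellipse, so the target must lead by 180° − 76.647° = 103.4°.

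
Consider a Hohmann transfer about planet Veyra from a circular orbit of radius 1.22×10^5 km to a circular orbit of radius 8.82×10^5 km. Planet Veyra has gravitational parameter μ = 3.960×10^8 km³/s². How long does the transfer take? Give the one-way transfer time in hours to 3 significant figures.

t = 15.6 hours

The Hohmann ellipse has a_t = (r₁ + r₂)/2 = 5.020×10^5 km.
Half the transfer-orbit period gives t = π√(a_t³/μ) = 56150 s.
Converting: 56150 s ÷ 3600 s/hour = 15.6 hours.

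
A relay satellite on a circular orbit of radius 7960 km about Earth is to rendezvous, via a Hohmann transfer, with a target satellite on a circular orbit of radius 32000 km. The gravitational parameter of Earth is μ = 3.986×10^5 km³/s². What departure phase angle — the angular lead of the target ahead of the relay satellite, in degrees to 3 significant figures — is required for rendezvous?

φ = 91.2°

Semi-major axis of the transfer orbit: a_t = (7960 + 32000)/2 = 19980 km.
The half-period of the transfer ellipse is t = π√(a_t³/μ) = 14050 s.
The target's mean motion on its circular orbit is ω₂ = √(μ/r₂³) = 1.103×10^-4 rad/s.
Angle swept by the target during transfer: ω₂·t = 1.550 rad = 88.81°.
The relay satellite traverses 180° on the transfer ellipse, so the target must lead by 180° − 88.81° = 91.2°.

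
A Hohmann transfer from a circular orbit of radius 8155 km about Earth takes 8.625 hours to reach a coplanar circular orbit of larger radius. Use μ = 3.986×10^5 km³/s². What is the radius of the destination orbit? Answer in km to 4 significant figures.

r₂ = 59630 km

Transfer time t = 8.625 hours = 31050 s, and t = π√(a_t³/μ).
So a_t = (μ t²/π²)^(1/3) = (3.986×10^5 × (31050)² / π²)^(1/3) = 33894 km.
Since a_t = (r₁ + r₂)/2, r₂ = 2a_t − r₁ = 2×33894 − 8155 = 59633 km.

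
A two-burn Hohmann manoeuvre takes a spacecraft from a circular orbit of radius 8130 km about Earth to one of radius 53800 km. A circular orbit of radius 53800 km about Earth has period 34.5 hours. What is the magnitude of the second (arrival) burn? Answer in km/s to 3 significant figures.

Δv₂ = 1.33 km/s

From Kepler's third law T² = 4π²r³/μ at r = 53800 km, T = 34.5 hours = 34.5 × 3600 s = 1.242×10^5 s: μ = 4π²r³/T² = 3.98532×10^5 km³/s².
Semi-major axis of the transfer orbit: a_t = (8130 + 53800)/2 = 30965 km.
On the circular orbit at r = 53800 km, v_c = √(μ/r) = 2.722 km/s.
Vis-viva on the transfer ellipse at r = 53800 km gives v_t = √[μ(2/r − 1/a_t)] = 1.395 km/s.
Δv₂ = |v_t − v_c| = |1.395 − 2.722| = 1.327 km/s.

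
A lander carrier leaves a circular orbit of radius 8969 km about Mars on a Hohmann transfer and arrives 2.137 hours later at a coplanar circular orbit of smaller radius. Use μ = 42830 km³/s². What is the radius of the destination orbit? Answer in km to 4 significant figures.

Transfer time t = 2.137 hours = 7693.2 s, and t = π√(a_t³/μ).
So a_t = (μ t²/π²)^(1/3) = (42830 × (7693.2)² / π²)^(1/3) = 6356.5 km.
Since a_t = (r₁ + r₂)/2, r₂ = 2a_t − r₁ = 2×6356.5 − 8969 = 3744 km.

r₂ = 3744 km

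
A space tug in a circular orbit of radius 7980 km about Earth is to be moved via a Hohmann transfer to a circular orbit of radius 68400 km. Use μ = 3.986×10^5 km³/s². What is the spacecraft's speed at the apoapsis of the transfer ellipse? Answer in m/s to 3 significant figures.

v = 1100 m/s

Transfer-ellipse semi-major axis a_t = (r₁ + r₂)/2 = (7980 + 68400)/2 = 38190 km.
The apoapsis of the transfer ellipse is at r = 68400 km.
Vis-viva: v = √[μ(2/r − 1/a_t)] = √[3.986×10^5 × (2/68400 − 1/38190)] = 1.103 km/s.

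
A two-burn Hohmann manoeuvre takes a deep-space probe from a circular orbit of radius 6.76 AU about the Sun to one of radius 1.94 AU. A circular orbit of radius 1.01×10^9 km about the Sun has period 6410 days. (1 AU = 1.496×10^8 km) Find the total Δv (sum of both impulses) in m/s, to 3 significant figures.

Δv = 9080 m/s

From Kepler's third law T² = 4π²r³/μ at r = 1.01×10^9 km, T = 6410 days = 6410 × 86400 s = 5.53824×10^8 s: μ = 4π²r³/T² = 1.32611×10^11 km³/s².
In km: r₁ = 6.76 × 1.496×10^8 = 1.011296×10^9 km; r₂ = 1.94 × 1.496×10^8 = 2.90224×10^8 km.
Semi-major axis of the transfer orbit: a_t = (1.011296×10^9 + 2.90224×10^8)/2 = 6.5076×10^8 km.
Circular speed at r₁: v₁ = √(μ/r₁) = √(1.32611×10^11/1.011296×10^9) = 11.451 km/s.
On the transfer ellipse at r₁, vis-viva gives v_a = √[μ(2/r₁ − 1/a_t)] = 7.6473 km/s.
First burn Δv₁ = |v_a − v₁| = 3.804 km/s.
At r₂, v₂ = √(μ/r₂) = 21.376 km/s.
Transfer-orbit speed at r₂: v_p = √[μ(2/r₂ − 1/a_t)] = 26.647 km/s.
Second burn Δv₂ = |v₂ − v_p| = 5.271 km/s.
Total Δv = Δv₁ + Δv₂ = 9.075 km/s.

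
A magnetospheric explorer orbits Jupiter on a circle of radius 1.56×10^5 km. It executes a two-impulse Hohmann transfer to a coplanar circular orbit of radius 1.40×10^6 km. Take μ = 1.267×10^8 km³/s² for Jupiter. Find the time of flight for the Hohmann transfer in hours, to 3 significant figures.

The Hohmann ellipse has a_t = (r₁ + r₂)/2 = 7.780×10^5 km.
Half the transfer-orbit period gives t = π√(a_t³/μ) = 1.915×10^5 s.
Converting: 1.915×10^5 s ÷ 3600 s/hour = 53.2 hours.

t = 53.2 hours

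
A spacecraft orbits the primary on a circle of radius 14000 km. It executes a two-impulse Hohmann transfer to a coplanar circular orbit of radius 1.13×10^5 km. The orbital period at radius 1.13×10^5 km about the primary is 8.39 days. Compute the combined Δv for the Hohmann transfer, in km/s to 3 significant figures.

Δv = 1.45 km/s

From Kepler's third law T² = 4π²r³/μ at r = 1.13×10^5 km, T = 8.39 days = 8.39 × 86400 s = 7.24896×10^5 s: μ = 4π²r³/T² = 1.08404×10^5 km³/s².
Semi-major axis of the transfer orbit: a_t = (14000 + 1.130×10^5)/2 = 63500 km.
Circular speed at r₁: v₁ = √(μ/r₁) = √(1.08404×10^5/14000) = 2.7826 km/s.
Transfer-orbit speed at r₁ (vis-viva): v_p = √[μ(2/r₁ − 1/a_t)] = 3.7120 km/s.
First burn Δv₁ = |v_p − v₁| = 0.9294 km/s.
Circular speed at r₂: v₂ = √(μ/r₂) = 0.9795 km/s.
Transfer-orbit speed at r₂: v_a = √[μ(2/r₂ − 1/a_t)] = 0.4599 km/s.
Second burn Δv₂ = |v₂ − v_a| = 0.5196 km/s.
Δv = Δv₁ + Δv₂ = 0.9294 + 0.5196 = 1.449 km/s.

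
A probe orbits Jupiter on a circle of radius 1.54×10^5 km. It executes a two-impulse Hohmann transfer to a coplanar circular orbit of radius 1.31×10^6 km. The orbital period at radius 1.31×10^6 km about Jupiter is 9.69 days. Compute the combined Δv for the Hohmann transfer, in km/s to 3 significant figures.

Δv = 15.0 km/s

From Kepler's third law T² = 4π²r³/μ at r = 1.31×10^6 km, T = 9.69 days = 9.69 × 86400 s = 8.37216×10^5 s: μ = 4π²r³/T² = 1.26619×10^8 km³/s².
The Hohmann ellipse has a_t = (r₁ + r₂)/2 = 7.320×10^5 km.
Circular speed at r₁: v₁ = √(μ/r₁) = √(1.26619×10^8/1.540×10^5) = 28.674 km/s.
Transfer-orbit speed at r₁ (vis-viva equation): v_p = √[μ(2/r₁ − 1/a_t)] = 38.359 km/s.
First burn Δv₁ = |v_p − v₁| = 9.685 km/s.
Circular speed at r₂: v₂ = √(μ/r₂) = 9.831 km/s.
Transfer-orbit speed at r₂: v_a = √[μ(2/r₂ − 1/a_t)] = 4.509 km/s.
Second burn Δv₂ = |v₂ − v_a| = 5.322 km/s.
Δv = Δv₁ + Δv₂ = 9.685 + 5.322 = 15.01 km/s.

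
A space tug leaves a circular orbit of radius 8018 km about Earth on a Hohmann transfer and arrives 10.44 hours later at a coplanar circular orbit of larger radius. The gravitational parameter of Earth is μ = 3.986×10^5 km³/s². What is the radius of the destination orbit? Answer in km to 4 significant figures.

Transfer time t = 10.44 hours = 37584 s, and t = π√(a_t³/μ).
So a_t = (μ t²/π²)^(1/3) = (3.986×10^5 × (37584)² / π²)^(1/3) = 38496 km.
Since a_t = (r₁ + r₂)/2, r₂ = 2a_t − r₁ = 2×38496 − 8018 = 68974 km.

r₂ = 68970 km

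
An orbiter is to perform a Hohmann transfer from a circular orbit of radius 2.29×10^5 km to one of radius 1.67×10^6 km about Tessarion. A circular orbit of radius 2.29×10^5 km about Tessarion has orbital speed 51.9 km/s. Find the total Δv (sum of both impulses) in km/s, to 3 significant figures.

From the circular-orbit relation v² = μ/r at r = 2.29×10^5 km: μ = v²r = (51.9)² × 2.29×10^5 = 6.16837×10^8 km³/s².
The Hohmann ellipse has a_t = (r₁ + r₂)/2 = 9.495×10^5 km.
Circular speed at r₁: v₁ = √(μ/r₁) = √(6.16837×10^8/2.290×10^5) = 51.90 km/s.
Transfer-orbit speed at r₁ (vis-viva equation): v_p = √[μ(2/r₁ − 1/a_t)] = 68.83 km/s.
First burn Δv₁ = |v_p − v₁| = 16.93 km/s.
At r₂, v₂ = √(μ/r₂) = 19.2188 km/s.
Transfer-orbit speed at r₂: v_a = √[μ(2/r₂ − 1/a_t)] = 9.43837 km/s.
Second burn Δv₂ = |v₂ − v_a| = 9.780 km/s.
Δv = Δv₁ + Δv₂ = 16.93 + 9.780 = 26.71 km/s.

Δv = 26.7 km/s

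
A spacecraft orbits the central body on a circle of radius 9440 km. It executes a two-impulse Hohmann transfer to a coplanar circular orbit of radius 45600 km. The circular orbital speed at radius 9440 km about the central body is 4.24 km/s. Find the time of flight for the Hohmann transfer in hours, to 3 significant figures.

From the circular-orbit relation v² = μ/r at r = 9440 km: μ = v²r = (4.24)² × 9440 = 1.69709×10^5 km³/s².
Semi-major axis of the transfer orbit: a_t = (9440 + 45600)/2 = 27520 km.
By Kepler's third law the transfer-orbit period is T = 2π√(a_t³/μ), so t = T/2 = 34820 s.
Converting: 34820 s ÷ 3600 s/hour = 9.67 hours.

t = 9.67 hours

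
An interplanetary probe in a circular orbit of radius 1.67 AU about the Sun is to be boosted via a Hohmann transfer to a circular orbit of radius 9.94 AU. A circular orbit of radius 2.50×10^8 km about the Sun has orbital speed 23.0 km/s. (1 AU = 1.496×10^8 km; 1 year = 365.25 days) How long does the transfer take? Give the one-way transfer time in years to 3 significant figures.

t = 7.01 years

From the circular-orbit relation v² = μ/r at r = 2.50×10^8 km: μ = v²r = (23.0)² × 2.50×10^8 = 1.32250×10^11 km³/s².
In km: r₁ = 1.67 × 1.496×10^8 = 2.49832×10^8 km; r₂ = 9.94 × 1.496×10^8 = 1.487024×10^9 km.
Semi-major axis of the transfer orbit: a_t = (2.49832×10^8 + 1.487024×10^9)/2 = 8.68428×10^8 km.
Half the transfer-orbit period gives t = π√(a_t³/μ) = 2.211×10^8 s.
Converting: 2.211×10^8 s ÷ 3.15576×10^7 s/year (365.25 × 86400) = 7.01 years.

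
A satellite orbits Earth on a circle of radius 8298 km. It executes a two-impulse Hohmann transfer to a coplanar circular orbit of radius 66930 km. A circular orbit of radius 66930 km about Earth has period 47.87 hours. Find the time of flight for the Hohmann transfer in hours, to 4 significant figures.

t = 10.08 hours

From Kepler's third law T² = 4π²r³/μ at r = 66930 km, T = 47.87 hours = 47.87 × 3600 s = 1.72332×10^5 s: μ = 4π²r³/T² = 3.98557×10^5 km³/s².
Semi-major axis of the transfer orbit: a_t = (8298 + 66930)/2 = 37614 km.
Transfer time t = π√(a_t³/μ) = π√((37614)³ / 3.98557×10^5) = 36300 s.
Converting: 36300 s ÷ 3600 s/hour = 10.08 hours.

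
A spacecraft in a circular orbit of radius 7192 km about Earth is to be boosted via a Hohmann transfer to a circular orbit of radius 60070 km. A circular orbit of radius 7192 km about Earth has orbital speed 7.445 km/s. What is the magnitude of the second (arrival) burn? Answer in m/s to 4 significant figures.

Δv₂ = 1385 m/s

From the circular-orbit relation v² = μ/r at r = 7192 km: μ = v²r = (7.445)² × 7192 = 3.98638×10^5 km³/s².
Semi-major axis of the transfer orbit: a_t = (7192 + 60070)/2 = 33631 km.
Circular speed at r = 60070 km: v_c = √(μ/r) = 2.576 km/s.
Vis-viva on the transfer ellipse at r = 60070 km gives v_t = √[μ(2/r − 1/a_t)] = 1.191 km/s.
Δv₂ = |v_t − v_c| = |1.191 − 2.576| = 1.385 km/s.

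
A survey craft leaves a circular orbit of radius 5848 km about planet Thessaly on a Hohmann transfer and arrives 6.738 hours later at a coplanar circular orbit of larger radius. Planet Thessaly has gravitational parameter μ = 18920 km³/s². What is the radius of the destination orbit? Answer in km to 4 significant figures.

Transfer time t = 6.738 hours = 24256.8 s, and t = π√(a_t³/μ).
So a_t = (μ t²/π²)^(1/3) = (18920 × (24256.8)² / π²)^(1/3) = 10409 km.
Since a_t = (r₁ + r₂)/2, r₂ = 2a_t − r₁ = 2×10409 − 5848 = 14970 km.

r₂ = 14970 km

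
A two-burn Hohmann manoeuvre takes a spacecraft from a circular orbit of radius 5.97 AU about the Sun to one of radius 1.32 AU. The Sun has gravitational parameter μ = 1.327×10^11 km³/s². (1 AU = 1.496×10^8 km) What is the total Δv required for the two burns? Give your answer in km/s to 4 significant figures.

In km: r₁ = 5.97 × 1.496×10^8 = 8.93112×10^8 km; r₂ = 1.32 × 1.496×10^8 = 1.97472×10^8 km.
Transfer-ellipse semi-major axis a_t = (r₁ + r₂)/2 = (8.93112×10^8 + 1.97472×10^8)/2 = 5.45292×10^8 km.
At r₁ the circular-orbit speed is v₁ = √(μ/r₁) = 12.189 km/s.
Transfer-orbit speed at r₁ (v² = μ(2/r − 1/a)): v_a = √[μ(2/r₁ − 1/a_t)] = 7.3353 km/s.
First burn Δv₁ = |v_a − v₁| = 4.854 km/s.
At r₂, v₂ = √(μ/r₂) = 25.923 km/s.
Transfer-orbit speed at r₂: v_p = √[μ(2/r₂ − 1/a_t)] = 33.176 km/s.
Second burn Δv₂ = |v₂ − v_p| = 7.253 km/s.
Δv = Δv₁ + Δv₂ = 4.854 + 7.253 = 12.11 km/s.

Δv = 12.11 km/s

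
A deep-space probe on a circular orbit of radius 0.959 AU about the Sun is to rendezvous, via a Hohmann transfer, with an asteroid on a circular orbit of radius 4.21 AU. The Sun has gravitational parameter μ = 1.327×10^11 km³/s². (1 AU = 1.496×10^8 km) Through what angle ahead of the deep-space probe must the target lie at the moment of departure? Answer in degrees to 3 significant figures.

φ = 93.4°

In km: r₁ = 0.959 × 1.496×10^8 = 1.434664×10^8 km; r₂ = 4.21 × 1.496×10^8 = 6.29816×10^8 km.
The Hohmann ellipse has a_t = (r₁ + r₂)/2 = 3.866412×10^8 km.
Transfer time t = π√(a_t³/μ) = 6.5566×10^7 s.
The target's mean motion on its circular orbit is ω₂ = √(μ/r₂³) = 2.3047×10^-8 rad/s.
Angle swept by the target during transfer: ω₂·t = 1.5111 rad = 86.58°.
The deep-space probe traverses 180° on the transfer ellipse, so the target must lead by 180° − 86.58° = 93.4°.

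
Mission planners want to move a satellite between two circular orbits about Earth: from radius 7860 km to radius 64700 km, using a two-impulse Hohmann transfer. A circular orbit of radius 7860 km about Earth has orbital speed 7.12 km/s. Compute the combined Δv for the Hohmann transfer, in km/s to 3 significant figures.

From the circular-orbit relation v² = μ/r at r = 7860 km: μ = v²r = (7.12)² × 7860 = 3.98458×10^5 km³/s².
Semi-major axis of the transfer orbit: a_t = (7860 + 64700)/2 = 36280 km.
At r₁ the circular-orbit speed is v₁ = √(μ/r₁) = 7.120 km/s.
Transfer-orbit speed at r₁ (v² = μ(2/r − 1/a)): v_p = √[μ(2/r₁ − 1/a_t)] = 9.508 km/s.
First burn Δv₁ = |v_p − v₁| = 2.388 km/s.
At r₂, v₂ = √(μ/r₂) = 2.482 km/s.
Transfer-orbit speed at r₂: v_a = √[μ(2/r₂ − 1/a_t)] = 1.155 km/s.
Second burn Δv₂ = |v₂ − v_a| = 1.327 km/s.
Total Δv = Δv₁ + Δv₂ = 3.715 km/s.

Δv = 3.71 km/s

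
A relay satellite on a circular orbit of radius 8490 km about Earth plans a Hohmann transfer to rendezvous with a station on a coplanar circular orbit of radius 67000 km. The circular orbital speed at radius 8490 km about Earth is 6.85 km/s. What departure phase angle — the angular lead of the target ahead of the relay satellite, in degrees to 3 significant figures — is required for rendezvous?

φ = 104°

From the circular-orbit relation v² = μ/r at r = 8490 km: μ = v²r = (6.85)² × 8490 = 3.98372×10^5 km³/s².
Transfer-ellipse semi-major axis a_t = (r₁ + r₂)/2 = (8490 + 67000)/2 = 37745 km.
Transfer time t = π√(a_t³/μ) = 36500 s.
The target's mean motion on its circular orbit is ω₂ = √(μ/r₂³) = 3.6394×10^-5 rad/s.
Angle swept by the target during transfer: ω₂·t = 1.3284 rad = 76.11°.
Arrival is 180° from departure on the ellipse, so φ = 180° − 76.11° = 104°.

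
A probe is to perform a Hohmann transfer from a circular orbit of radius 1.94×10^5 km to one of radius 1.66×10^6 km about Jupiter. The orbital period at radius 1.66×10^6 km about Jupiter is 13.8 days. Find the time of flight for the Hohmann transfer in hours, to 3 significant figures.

t = 69.1 hours

From Kepler's third law T² = 4π²r³/μ at r = 1.66×10^6 km, T = 13.8 days = 13.8 × 86400 s = 1.19232×10^6 s: μ = 4π²r³/T² = 1.27028×10^8 km³/s².
Transfer-ellipse semi-major axis a_t = (r₁ + r₂)/2 = (1.940×10^5 + 1.660×10^6)/2 = 9.270×10^5 km.
Half the transfer-orbit period gives t = π√(a_t³/μ) = 2.488×10^5 s.
Converting: 2.488×10^5 s ÷ 3600 s/hour = 69.1 hours.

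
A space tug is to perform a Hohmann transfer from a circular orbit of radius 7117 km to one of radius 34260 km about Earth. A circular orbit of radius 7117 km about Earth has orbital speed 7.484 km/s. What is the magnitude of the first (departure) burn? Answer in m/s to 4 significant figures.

From the circular-orbit relation v² = μ/r at r = 7117 km: μ = v²r = (7.484)² × 7117 = 3.98625×10^5 km³/s².
Transfer-ellipse semi-major axis a_t = (r₁ + r₂)/2 = (7117 + 34260)/2 = 20688.5 km.
Circular speed at r = 7117 km: v_c = √(μ/r) = 7.484 km/s.
Vis-viva on the transfer ellipse at r = 7117 km gives v_t = √[μ(2/r − 1/a_t)] = 9.631 km/s.
Δv₁ = |v_t − v_c| = |9.631 − 7.484| = 2.147 km/s.

Δv₁ = 2147 m/s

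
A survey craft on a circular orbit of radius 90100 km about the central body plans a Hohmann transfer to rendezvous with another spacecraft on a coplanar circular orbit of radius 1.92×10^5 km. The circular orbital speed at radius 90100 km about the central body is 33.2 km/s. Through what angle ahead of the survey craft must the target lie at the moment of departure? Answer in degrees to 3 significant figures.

From the circular-orbit relation v² = μ/r at r = 90100 km: μ = v²r = (33.2)² × 90100 = 9.93118×10^7 km³/s².
Transfer-ellipse semi-major axis a_t = (r₁ + r₂)/2 = (90100 + 1.920×10^5)/2 = 1.4105×10^5 km.
Transfer time t = π√(a_t³/μ) = 16700 s.
The target's mean motion on its circular orbit is ω₂ = √(μ/r₂³) = 1.1845×10^-4 rad/s.
Angle swept by the target during transfer: ω₂·t = 1.978 rad = 113.3°.
Arrival is 180° from departure on the ellipse, so φ = 180° − 113.3° = 66.7°.

φ = 66.7°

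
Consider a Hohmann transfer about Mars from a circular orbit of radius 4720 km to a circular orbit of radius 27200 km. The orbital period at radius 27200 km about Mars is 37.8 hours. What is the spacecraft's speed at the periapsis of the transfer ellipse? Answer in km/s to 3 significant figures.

v = 3.94 km/s

From Kepler's third law T² = 4π²r³/μ at r = 27200 km, T = 37.8 hours = 37.8 × 3600 s = 1.3608×10^5 s: μ = 4π²r³/T² = 42902.0 km³/s².
Semi-major axis of the transfer orbit: a_t = (4720 + 27200)/2 = 15960 km.
The periapsis of the transfer ellipse is at r = 4720 km.
Vis-viva: v = √[μ(2/r − 1/a_t)] = √[42902.0 × (2/4720 − 1/15960)] = 3.936 km/s.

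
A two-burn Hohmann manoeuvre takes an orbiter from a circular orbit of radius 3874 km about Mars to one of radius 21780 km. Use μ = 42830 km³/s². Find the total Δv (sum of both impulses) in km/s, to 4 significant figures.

Transfer-ellipse semi-major axis a_t = (r₁ + r₂)/2 = (3874 + 21780)/2 = 12827 km.
Circular speed at r₁: v₁ = √(μ/r₁) = √(42830/3874) = 3.3250 km/s.
Transfer-orbit speed at r₁ (v² = μ(2/r − 1/a)): v_p = √[μ(2/r₁ − 1/a_t)] = 4.3327 km/s.
First burn Δv₁ = |v_p − v₁| = 1.0077 km/s.
At r₂, v₂ = √(μ/r₂) = 1.40231 km/s.
Transfer-orbit speed at r₂: v_a = √[μ(2/r₂ − 1/a_t)] = 0.770659 km/s.
Second burn Δv₂ = |v₂ − v_a| = 0.63165 km/s.
Δv = Δv₁ + Δv₂ = 1.0077 + 0.63165 = 1.639 km/s.

Δv = 1.639 km/s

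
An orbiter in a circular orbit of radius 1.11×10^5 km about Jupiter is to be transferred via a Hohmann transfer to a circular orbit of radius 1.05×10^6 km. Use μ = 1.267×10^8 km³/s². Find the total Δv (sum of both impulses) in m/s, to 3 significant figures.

Semi-major axis of the transfer orbit: a_t = (1.110×10^5 + 1.050×10^6)/2 = 5.805×10^5 km.
At r₁ the circular-orbit speed is v₁ = √(μ/r₁) = 33.79 km/s.
Transfer-orbit speed at r₁ (v² = μ(2/r − 1/a)): v_p = √[μ(2/r₁ − 1/a_t)] = 45.44 km/s.
First burn Δv₁ = |v_p − v₁| = 11.65 km/s.
Circular speed at r₂: v₂ = √(μ/r₂) = 10.9848 km/s.
Transfer-orbit speed at r₂: v_a = √[μ(2/r₂ − 1/a_t)] = 4.80346 km/s.
Second burn Δv₂ = |v₂ − v_a| = 6.181 km/s.
Total Δv = Δv₁ + Δv₂ = 17.83 km/s.

Δv = 17800 m/s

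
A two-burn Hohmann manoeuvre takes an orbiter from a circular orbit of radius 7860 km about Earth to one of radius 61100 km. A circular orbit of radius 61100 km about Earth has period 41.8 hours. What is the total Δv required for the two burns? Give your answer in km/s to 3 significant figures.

Δv = 3.69 km/s

From Kepler's third law T² = 4π²r³/μ at r = 61100 km, T = 41.8 hours = 41.8 × 3600 s = 1.5048×10^5 s: μ = 4π²r³/T² = 3.97673×10^5 km³/s².
Semi-major axis of the transfer orbit: a_t = (7860 + 61100)/2 = 34480 km.
Circular speed at r₁: v₁ = √(μ/r₁) = √(3.97673×10^5/7860) = 7.113 km/s.
On the transfer ellipse at r₁, vis-viva gives v_p = √[μ(2/r₁ − 1/a_t)] = 9.469 km/s.
First burn Δv₁ = |v_p − v₁| = 2.356 km/s.
At r₂, v₂ = √(μ/r₂) = 2.551 km/s.
Transfer-orbit speed at r₂: v_a = √[μ(2/r₂ − 1/a_t)] = 1.218 km/s.
Second burn Δv₂ = |v₂ − v_a| = 1.333 km/s.
Δv = Δv₁ + Δv₂ = 2.356 + 1.333 = 3.689 km/s.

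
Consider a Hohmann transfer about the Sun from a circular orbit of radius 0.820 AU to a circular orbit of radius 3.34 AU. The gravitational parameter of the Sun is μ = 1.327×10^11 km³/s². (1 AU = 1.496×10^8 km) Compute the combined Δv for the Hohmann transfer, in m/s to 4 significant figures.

Δv = 14850 m/s

In km: r₁ = 0.820 × 1.496×10^8 = 1.22672×10^8 km; r₂ = 3.34 × 1.496×10^8 = 4.99664×10^8 km.
Transfer-ellipse semi-major axis a_t = (r₁ + r₂)/2 = (1.22672×10^8 + 4.99664×10^8)/2 = 3.11168×10^8 km.
At r₁ the circular-orbit speed is v₁ = √(μ/r₁) = 32.890 km/s.
Transfer-orbit speed at r₁ (v² = μ(2/r − 1/a)): v_p = √[μ(2/r₁ − 1/a_t)] = 41.678 km/s.
First burn Δv₁ = |v_p − v₁| = 8.788 km/s.
Circular speed at r₂: v₂ = √(μ/r₂) = 16.2966 km/s.
Transfer-orbit speed at r₂: v_a = √[μ(2/r₂ − 1/a_t)] = 10.2323 km/s.
Second burn Δv₂ = |v₂ − v_a| = 6.064 km/s.
Δv = Δv₁ + Δv₂ = 8.788 + 6.064 = 14.85 km/s.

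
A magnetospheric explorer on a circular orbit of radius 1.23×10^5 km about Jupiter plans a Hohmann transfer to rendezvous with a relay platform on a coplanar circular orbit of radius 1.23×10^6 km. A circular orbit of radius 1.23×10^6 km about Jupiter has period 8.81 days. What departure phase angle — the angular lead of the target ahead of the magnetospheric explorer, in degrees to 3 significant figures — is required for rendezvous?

φ = 107°

From Kepler's third law T² = 4π²r³/μ at r = 1.23×10^6 km, T = 8.81 days = 8.81 × 86400 s = 7.61184×10^5 s: μ = 4π²r³/T² = 1.26793×10^8 km³/s².
The Hohmann ellipse has a_t = (r₁ + r₂)/2 = 6.765×10^5 km.
The half-period of the transfer ellipse is t = π√(a_t³/μ) = 1.5524×10^5 s.
The target's mean motion on its circular orbit is ω₂ = √(μ/r₂³) = 8.2545×10^-6 rad/s.
Angle swept by the target during transfer: ω₂·t = 1.2814 rad = 73.42°.
Arrival is 180° from departure on the ellipse, so φ = 180° − 73.42° = 107°.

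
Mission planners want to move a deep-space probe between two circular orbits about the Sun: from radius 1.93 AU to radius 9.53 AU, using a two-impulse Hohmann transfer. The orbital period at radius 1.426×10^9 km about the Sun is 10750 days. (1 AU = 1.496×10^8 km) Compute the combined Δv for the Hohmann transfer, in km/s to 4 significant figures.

From Kepler's third law T² = 4π²r³/μ at r = 1.426×10^9 km, T = 10750 days = 10750 × 86400 s = 9.288×10^8 s: μ = 4π²r³/T² = 1.32701×10^11 km³/s².
In km: r₁ = 1.93 × 1.496×10^8 = 2.88728×10^8 km; r₂ = 9.53 × 1.496×10^8 = 1.425688×10^9 km.
The Hohmann ellipse has a_t = (r₁ + r₂)/2 = 8.57208×10^8 km.
Circular speed at r₁: v₁ = √(μ/r₁) = √(1.32701×10^11/2.88728×10^8) = 21.43841 km/s.
On the transfer ellipse at r₁, vis-viva gives v_p = √[μ(2/r₁ − 1/a_t)] = 27.64787 km/s.
First burn Δv₁ = |v_p − v₁| = 6.209 km/s.
At r₂, v₂ = √(μ/r₂) = 9.648 km/s.
Transfer-orbit speed at r₂: v_a = √[μ(2/r₂ − 1/a_t)] = 5.599 km/s.
Second burn Δv₂ = |v₂ − v_a| = 4.049 km/s.
Δv = Δv₁ + Δv₂ = 6.209 + 4.049 = 10.26 km/s.

Δv = 10.26 km/s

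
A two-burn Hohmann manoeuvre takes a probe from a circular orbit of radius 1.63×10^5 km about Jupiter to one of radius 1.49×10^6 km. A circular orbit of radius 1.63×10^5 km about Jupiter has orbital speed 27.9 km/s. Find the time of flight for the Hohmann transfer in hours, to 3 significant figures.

From the circular-orbit relation v² = μ/r at r = 1.63×10^5 km: μ = v²r = (27.9)² × 1.63×10^5 = 1.26881×10^8 km³/s².
Semi-major axis of the transfer orbit: a_t = (1.630×10^5 + 1.490×10^6)/2 = 8.265×10^5 km.
Transfer time t = π√(a_t³/μ) = π√((8.265×10^5)³ / 1.26881×10^8) = 2.096×10^5 s.
Converting: 2.096×10^5 s ÷ 3600 s/hour = 58.2 hours.

t = 58.2 hours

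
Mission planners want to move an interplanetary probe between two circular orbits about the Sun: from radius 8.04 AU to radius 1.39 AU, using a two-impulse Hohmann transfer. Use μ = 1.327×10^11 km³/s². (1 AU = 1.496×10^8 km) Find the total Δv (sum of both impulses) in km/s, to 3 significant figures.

In km: r₁ = 8.04 × 1.496×10^8 = 1.202784×10^9 km; r₂ = 1.39 × 1.496×10^8 = 2.07944×10^8 km.
The Hohmann ellipse has a_t = (r₁ + r₂)/2 = 7.05364×10^8 km.
Circular speed at r₁: v₁ = √(μ/r₁) = √(1.327×10^11/1.202784×10^9) = 10.504 km/s.
Transfer-orbit speed at r₁ (vis-viva equation): v_a = √[μ(2/r₁ − 1/a_t)] = 5.7031 km/s.
First burn Δv₁ = |v_a − v₁| = 4.801 km/s.
Circular speed at r₂: v₂ = √(μ/r₂) = 25.262 km/s.
Transfer-orbit speed at r₂: v_p = √[μ(2/r₂ − 1/a_t)] = 32.988 km/s.
Second burn Δv₂ = |v₂ − v_p| = 7.726 km/s.
Δv = Δv₁ + Δv₂ = 4.801 + 7.726 = 12.53 km/s.

Δv = 12.5 km/s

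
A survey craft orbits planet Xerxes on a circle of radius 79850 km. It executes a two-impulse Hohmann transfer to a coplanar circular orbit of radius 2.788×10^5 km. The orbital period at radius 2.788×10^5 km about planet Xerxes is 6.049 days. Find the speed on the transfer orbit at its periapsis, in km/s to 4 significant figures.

v = 7.809 km/s

From Kepler's third law T² = 4π²r³/μ at r = 2.788×10^5 km, T = 6.049 days = 6.049 × 86400 s = 5.226336×10^5 s: μ = 4π²r³/T² = 3.13216×10^6 km³/s².
Transfer-ellipse semi-major axis a_t = (r₁ + r₂)/2 = (79850 + 2.788×10^5)/2 = 1.79325×10^5 km.
The periapsis of the transfer ellipse is at r = 79850 km.
From the vis-viva equation, v = √[μ(2/r − 1/a_t)] = 7.809 km/s.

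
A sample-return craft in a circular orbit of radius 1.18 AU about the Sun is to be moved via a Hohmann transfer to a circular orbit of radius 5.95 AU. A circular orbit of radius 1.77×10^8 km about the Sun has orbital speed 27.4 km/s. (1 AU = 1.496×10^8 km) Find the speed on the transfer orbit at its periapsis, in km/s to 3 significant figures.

v = 35.4 km/s

From the circular-orbit relation v² = μ/r at r = 1.77×10^8 km: μ = v²r = (27.4)² × 1.77×10^8 = 1.32885×10^11 km³/s².
In km: r₁ = 1.18 × 1.496×10^8 = 1.76528×10^8 km; r₂ = 5.95 × 1.496×10^8 = 8.9012×10^8 km.
Semi-major axis of the transfer orbit: a_t = (1.76528×10^8 + 8.9012×10^8)/2 = 5.33324×10^8 km.
The periapsis of the transfer ellipse is at r = 1.76528×10^8 km.
Applying v² = μ(2/r − 1/a_t): v = 35.45 km/s.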